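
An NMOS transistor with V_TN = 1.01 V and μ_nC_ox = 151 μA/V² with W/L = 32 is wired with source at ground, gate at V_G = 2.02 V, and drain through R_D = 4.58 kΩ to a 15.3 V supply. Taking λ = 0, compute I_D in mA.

I_D = 2.46 mA

V_GS = V_G = 2.02 V, so V_ov = 2.02 − 1.01 = 1.01 V.
k_n = μ_nC_ox · (W/L) = 4.832 mA/V².
Assume saturation: I_D = ½ k_n V_ov² = 0.5 × 4.832 × 1.01² = 2.46 mA, giving V_DS = V_DD − I_D R_D = 15.3 − 2.46 × 4.58 = 4.01 V.
V_DS = 4.01 V ≥ V_ov = 1.01 V, confirming saturation.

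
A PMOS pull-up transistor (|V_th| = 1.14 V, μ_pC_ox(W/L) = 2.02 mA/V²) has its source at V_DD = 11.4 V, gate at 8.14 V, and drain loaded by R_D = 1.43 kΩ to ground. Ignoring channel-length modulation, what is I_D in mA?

V_SG = V_DD − V_G = 11.4 − 8.14 = 3.26 V, so V_ov = 3.26 − 1.14 = 2.12 V.
Assume saturation: I_D = ½ k_p V_ov² = 0.5 × 2.02 × 2.12² = 4.54 mA, giving V_SD = V_DD − I_D R_D = 11.4 − 4.54 × 1.43 = 4.91 V.
V_SD = 4.91 V ≥ V_ov = 2.12 V, confirming saturation.

I_D = 4.54 mA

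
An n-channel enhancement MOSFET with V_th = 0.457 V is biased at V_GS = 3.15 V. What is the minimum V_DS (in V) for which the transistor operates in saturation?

V_DS,sat = 2.69 V

The boundary between triode and saturation is V_DS = V_GS − V_th = V_ov.
V_ov = 3.15 − 0.457 = 2.69 V.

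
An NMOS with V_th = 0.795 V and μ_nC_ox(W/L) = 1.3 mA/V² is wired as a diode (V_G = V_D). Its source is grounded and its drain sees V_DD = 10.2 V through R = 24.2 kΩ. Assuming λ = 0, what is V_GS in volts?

With gate tied to drain, V_GS = V_DS ≥ V_GS − V_th, so the device is in saturation.
KCL at the drain: ½ k_n (V_GS − V_th)² = (V_DD − V_GS)/R.
Let x = V_GS − 0.795. Then 15.7 x² + x − 9.405 = 0, giving x = 0.742 V (positive root), so V_GS = 1.54 V.
I_D = (V_DD − V_GS)/R = (10.2 − 1.54) / 24.2 = 0.358 mA.

V_GS = 1.54 V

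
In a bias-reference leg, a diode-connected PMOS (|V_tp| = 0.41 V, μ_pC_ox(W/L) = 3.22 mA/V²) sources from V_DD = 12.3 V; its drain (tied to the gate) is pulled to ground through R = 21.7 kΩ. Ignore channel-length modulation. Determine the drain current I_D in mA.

With gate tied to drain, V_SG = V_SD ≥ V_SG − |V_tp|, so the device is in saturation.
KCL at the drain: ½ k_p (V_SG − |V_tp|)² = (V_DD − V_SG)/R.
Let x = V_SG − 0.41. Then 34.9 x² + x − 11.89 = 0, giving x = 0.569 V (positive root), so V_SG = 0.979 V.
I_D = (V_DD − V_SG)/R = (12.3 − 0.979) / 21.7 = 0.522 mA.

I_D = 0.522 mA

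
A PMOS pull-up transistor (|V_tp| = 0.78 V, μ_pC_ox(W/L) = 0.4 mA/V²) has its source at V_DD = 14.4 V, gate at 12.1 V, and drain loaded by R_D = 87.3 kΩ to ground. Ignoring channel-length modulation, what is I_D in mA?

V_SG = V_DD − V_G = 14.4 − 12.1 = 2.3 V, so V_ov = 2.3 − 0.78 = 1.52 V.
Assume saturation: I_D = ½ k_p V_ov² = 0.5 × 0.4 × 1.52² = 0.462 mA, giving V_SD = V_DD − I_D R_D = 14.4 − 0.462 × 87.3 = -25.9 V.
But -25.9 V < V_ov = 1.52 V, so the device is actually in triode.
In triode I_D = k_p[V_ov V_SD − ½ V_SD²] and I_D = (V_DD − V_SD)/R_D. Equating: 17.5 V_SD² − 54.08 V_SD + 14.4 = 0, giving V_SD = 0.294 V (the root below V_ov).
I_D = (14.4 − 0.294) / 87.3 = 0.162 mA.

I_D = 0.162 mA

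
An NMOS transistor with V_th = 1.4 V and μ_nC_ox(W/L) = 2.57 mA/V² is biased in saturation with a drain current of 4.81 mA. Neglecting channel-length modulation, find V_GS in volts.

V_GS = 3.33 V

In saturation I_D = ½ k_n (V_GS − V_th)², so V_GS − V_th = √(2 I_D / k_n) = √(2 × 4.81 / 2.57) = 1.93 V.
V_GS = 1.4 + 1.93 = 3.33 V.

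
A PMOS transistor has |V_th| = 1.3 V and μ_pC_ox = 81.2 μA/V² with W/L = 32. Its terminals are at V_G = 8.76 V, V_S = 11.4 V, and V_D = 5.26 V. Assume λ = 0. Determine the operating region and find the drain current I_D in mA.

V_SG = V_S − V_G = 11.4 − 8.76 = 2.64 V; V_SD = V_S − V_D = 11.4 − 5.26 = 6.14 V.
k_p = μ_pC_ox · (W/L) = 2.598 mA/V².
V_ov = V_SG − |V_th| = 2.64 − 1.3 = 1.34 V.
Since V_SD = 6.14 V ≥ V_ov = 1.34 V, the device is in saturation.
I_D = ½ k_p V_ov² = 0.5 × 2.598 × 1.34² = 2.33 mA.

Saturation; I_D = 2.33 mA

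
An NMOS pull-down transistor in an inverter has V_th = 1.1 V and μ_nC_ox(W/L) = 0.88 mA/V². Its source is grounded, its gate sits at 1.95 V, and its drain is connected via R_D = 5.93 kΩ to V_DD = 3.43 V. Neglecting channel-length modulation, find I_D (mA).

V_GS = V_G = 1.95 V, so V_ov = 1.95 − 1.1 = 0.85 V.
Assume saturation: I_D = ½ k_n V_ov² = 0.5 × 0.88 × 0.85² = 0.318 mA, giving V_DS = V_DD − I_D R_D = 3.43 − 0.318 × 5.93 = 1.54 V.
V_DS = 1.54 V ≥ V_ov = 0.85 V, confirming saturation.

I_D = 0.318 mA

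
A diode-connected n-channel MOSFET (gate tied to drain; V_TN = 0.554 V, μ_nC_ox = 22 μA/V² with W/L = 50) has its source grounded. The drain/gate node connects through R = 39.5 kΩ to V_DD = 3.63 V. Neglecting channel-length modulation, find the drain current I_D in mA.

I_D = 0.0689 mA

With gate tied to drain, V_GS = V_DS ≥ V_GS − V_TN, so the device is in saturation.
k_n = μ_nC_ox · (W/L) = 1.1 mA/V².
KCL at the drain: ½ k_n (V_GS − V_TN)² = (V_DD − V_GS)/R.
Let x = V_GS − 0.554. Then 21.7 x² + x − 3.076 = 0, giving x = 0.354 V (positive root), so V_GS = 0.908 V.
I_D = (V_DD − V_GS)/R = (3.63 − 0.908) / 39.5 = 0.0689 mA.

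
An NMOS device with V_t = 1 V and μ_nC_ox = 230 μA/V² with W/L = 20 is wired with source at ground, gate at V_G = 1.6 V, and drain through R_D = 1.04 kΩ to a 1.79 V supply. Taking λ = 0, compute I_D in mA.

V_GS = V_G = 1.6 V, so V_ov = 1.6 − 1 = 0.6 V.
k_n = μ_nC_ox · (W/L) = 4.6 mA/V².
Assume saturation: I_D = ½ k_n V_ov² = 0.5 × 4.6 × 0.6² = 0.828 mA, giving V_DS = V_DD − I_D R_D = 1.79 − 0.828 × 1.04 = 0.929 V.
V_DS = 0.929 V ≥ V_ov = 0.6 V, confirming saturation.

I_D = 0.828 mA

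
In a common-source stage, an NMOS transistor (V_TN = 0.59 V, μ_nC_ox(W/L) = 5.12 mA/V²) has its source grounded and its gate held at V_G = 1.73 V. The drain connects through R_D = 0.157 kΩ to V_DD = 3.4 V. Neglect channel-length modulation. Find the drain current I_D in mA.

V_GS = V_G = 1.73 V, so V_ov = 1.73 − 0.59 = 1.14 V.
Assume saturation: I_D = ½ k_n V_ov² = 0.5 × 5.12 × 1.14² = 3.33 mA, giving V_DS = V_DD − I_D R_D = 3.4 − 3.33 × 0.157 = 2.88 V.
V_DS = 2.88 V ≥ V_ov = 1.14 V, confirming saturation.

I_D = 3.33 mA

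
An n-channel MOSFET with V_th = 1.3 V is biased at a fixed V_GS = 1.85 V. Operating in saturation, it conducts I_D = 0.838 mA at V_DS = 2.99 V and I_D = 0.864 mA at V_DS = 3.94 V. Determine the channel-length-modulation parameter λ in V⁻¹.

λ = 0.0362 V⁻¹

With V_GS fixed, I_D ∝ (1 + λ V_DS) in saturation, so I_D2/I_D1 = (1 + λ V_DS2)/(1 + λ V_DS1).
0.864/0.838 = 1.031 = (1 + 3.94 λ)/(1 + 2.99 λ).
Solving: λ (I_D1 V_DS2 − I_D2 V_DS1) = I_D2 − I_D1, so λ = (0.864 − 0.838) / (0.838 × 3.94 − 0.864 × 2.99) = 0.026 / 0.718 = 0.0362 V⁻¹.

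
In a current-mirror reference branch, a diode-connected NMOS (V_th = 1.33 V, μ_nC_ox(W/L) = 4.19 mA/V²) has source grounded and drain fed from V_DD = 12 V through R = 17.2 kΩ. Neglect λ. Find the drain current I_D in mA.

With gate tied to drain, V_GS = V_DS ≥ V_GS − V_th, so the device is in saturation.
KCL at the drain: ½ k_n (V_GS − V_th)² = (V_DD − V_GS)/R.
Let x = V_GS − 1.33. Then 36 x² + x − 10.67 = 0, giving x = 0.53 V (positive root), so V_GS = 1.86 V.
I_D = (V_DD − V_GS)/R = (12 − 1.86) / 17.2 = 0.59 mA.

I_D = 0.590 mA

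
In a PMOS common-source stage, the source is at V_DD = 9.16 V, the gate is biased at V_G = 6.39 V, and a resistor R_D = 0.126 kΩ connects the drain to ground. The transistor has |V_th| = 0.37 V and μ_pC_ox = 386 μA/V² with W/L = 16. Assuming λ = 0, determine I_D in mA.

V_SG = V_DD − V_G = 9.16 − 6.39 = 2.77 V, so V_ov = 2.77 − 0.37 = 2.4 V.
k_p = μ_pC_ox · (W/L) = 6.176 mA/V².
Assume saturation: I_D = ½ k_p V_ov² = 0.5 × 6.176 × 2.4² = 17.8 mA, giving V_SD = V_DD − I_D R_D = 9.16 − 17.8 × 0.126 = 6.92 V.
V_SD = 6.92 V ≥ V_ov = 2.4 V, confirming saturation.

I_D = 17.8 mA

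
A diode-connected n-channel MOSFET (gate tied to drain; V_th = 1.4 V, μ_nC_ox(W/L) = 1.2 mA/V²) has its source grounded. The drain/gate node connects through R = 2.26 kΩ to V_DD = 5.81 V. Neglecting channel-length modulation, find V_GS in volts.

V_GS = 2.87 V

With gate tied to drain, V_GS = V_DS ≥ V_GS − V_th, so the device is in saturation.
KCL at the drain: ½ k_n (V_GS − V_th)² = (V_DD − V_GS)/R.
Let x = V_GS − 1.4. Then 1.36 x² + x − 4.41 = 0, giving x = 1.47 V (positive root), so V_GS = 2.87 V.
I_D = (V_DD − V_GS)/R = (5.81 − 2.87) / 2.26 = 1.3 mA.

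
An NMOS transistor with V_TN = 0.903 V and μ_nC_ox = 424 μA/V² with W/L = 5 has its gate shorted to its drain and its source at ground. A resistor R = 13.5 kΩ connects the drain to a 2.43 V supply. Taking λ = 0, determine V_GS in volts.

With gate tied to drain, V_GS = V_DS ≥ V_GS − V_TN, so the device is in saturation.
k_n = μ_nC_ox · (W/L) = 2.12 mA/V².
KCL at the drain: ½ k_n (V_GS − V_TN)² = (V_DD − V_GS)/R.
Let x = V_GS − 0.903. Then 14.3 x² + x − 1.527 = 0, giving x = 0.294 V (positive root), so V_GS = 1.2 V.
I_D = (V_DD − V_GS)/R = (2.43 − 1.2) / 13.5 = 0.0914 mA.

V_GS = 1.20 V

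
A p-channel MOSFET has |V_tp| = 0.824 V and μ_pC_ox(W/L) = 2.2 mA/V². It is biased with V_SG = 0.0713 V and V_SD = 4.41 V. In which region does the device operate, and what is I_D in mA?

Cutoff; I_D = 0 mA

V_SG = 0.0713 V < |V_tp| = 0.824 V, so the transistor is in cutoff.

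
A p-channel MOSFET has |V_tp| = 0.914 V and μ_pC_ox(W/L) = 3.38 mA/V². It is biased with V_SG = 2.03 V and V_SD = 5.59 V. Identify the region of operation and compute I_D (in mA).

V_ov = V_SG − |V_tp| = 2.03 − 0.914 = 1.12 V.
Since V_SD = 5.59 V ≥ V_ov = 1.12 V, the device is in saturation.
I_D = ½ k_p V_ov² = 0.5 × 3.38 × 1.12² = 2.1 mA.

Saturation; I_D = 2.10 mA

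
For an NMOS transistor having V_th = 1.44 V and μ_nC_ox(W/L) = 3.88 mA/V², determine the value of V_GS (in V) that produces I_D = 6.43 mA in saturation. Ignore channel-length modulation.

V_GS = 3.26 V

In saturation I_D = ½ k_n (V_GS − V_th)², so V_GS − V_th = √(2 I_D / k_n) = √(2 × 6.43 / 3.88) = 1.82 V.
V_GS = 1.44 + 1.82 = 3.26 V.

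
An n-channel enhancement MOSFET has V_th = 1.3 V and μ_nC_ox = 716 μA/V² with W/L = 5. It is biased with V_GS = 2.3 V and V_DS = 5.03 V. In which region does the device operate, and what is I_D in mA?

Saturation; I_D = 1.79 mA

k_n = μ_nC_ox · (W/L) = 3.58 mA/V².
V_ov = V_GS − V_th = 2.3 − 1.3 = 1 V.
Since V_DS = 5.03 V ≥ V_ov = 1 V, the device is in saturation.
I_D = ½ k_n V_ov² = 0.5 × 3.58 × 1² = 1.79 mA.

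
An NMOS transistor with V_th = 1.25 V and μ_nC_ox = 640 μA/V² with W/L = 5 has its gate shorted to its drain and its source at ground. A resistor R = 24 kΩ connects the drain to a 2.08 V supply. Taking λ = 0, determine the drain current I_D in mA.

I_D = 0.0290 mA

With gate tied to drain, V_GS = V_DS ≥ V_GS − V_th, so the device is in saturation.
k_n = μ_nC_ox · (W/L) = 3.2 mA/V².
KCL at the drain: ½ k_n (V_GS − V_th)² = (V_DD − V_GS)/R.
Let x = V_GS − 1.25. Then 38.4 x² + x − 0.83 = 0, giving x = 0.135 V (positive root), so V_GS = 1.38 V.
I_D = (V_DD − V_GS)/R = (2.08 − 1.38) / 24 = 0.029 mA.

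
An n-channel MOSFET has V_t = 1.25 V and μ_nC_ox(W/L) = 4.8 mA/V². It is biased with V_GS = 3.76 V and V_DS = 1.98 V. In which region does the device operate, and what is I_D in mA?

V_ov = V_GS − V_t = 3.76 − 1.25 = 2.51 V.
Since V_DS = 1.98 V < V_ov = 2.51 V, the device is in the triode region.
I_D = k_n [V_ov · V_DS − ½ V_DS²] = 4.8 × [2.51 × 1.98 − 0.5 × 1.98²] = 14.4 mA.

Triode; I_D = 14.4 mA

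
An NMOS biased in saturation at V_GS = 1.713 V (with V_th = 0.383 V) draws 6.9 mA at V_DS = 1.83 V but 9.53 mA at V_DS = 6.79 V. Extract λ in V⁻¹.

With V_GS fixed, I_D ∝ (1 + λ V_DS) in saturation, so I_D2/I_D1 = (1 + λ V_DS2)/(1 + λ V_DS1).
9.53/6.9 = 1.381 = (1 + 6.79 λ)/(1 + 1.83 λ).
Solving: λ (I_D1 V_DS2 − I_D2 V_DS1) = I_D2 − I_D1, so λ = (9.53 − 6.9) / (6.9 × 6.79 − 9.53 × 1.83) = 2.63 / 29.4 = 0.0894 V⁻¹.

λ = 0.0894 V⁻¹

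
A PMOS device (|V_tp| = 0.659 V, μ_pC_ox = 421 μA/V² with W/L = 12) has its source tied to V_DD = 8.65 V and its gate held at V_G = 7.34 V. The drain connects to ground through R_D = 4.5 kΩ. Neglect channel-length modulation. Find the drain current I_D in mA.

V_SG = V_DD − V_G = 8.65 − 7.34 = 1.31 V, so V_ov = 1.31 − 0.659 = 0.651 V.
k_p = μ_pC_ox · (W/L) = 5.052 mA/V².
Assume saturation: I_D = ½ k_p V_ov² = 0.5 × 5.052 × 0.651² = 1.07 mA, giving V_SD = V_DD − I_D R_D = 8.65 − 1.07 × 4.5 = 3.83 V.
V_SD = 3.83 V ≥ V_ov = 0.651 V, confirming saturation.

I_D = 1.07 mA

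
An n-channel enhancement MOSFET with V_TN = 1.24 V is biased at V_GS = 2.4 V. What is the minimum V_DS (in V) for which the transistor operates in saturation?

The boundary between triode and saturation is V_DS = V_GS − V_TN = V_ov.
V_ov = 2.4 − 1.24 = 1.16 V.

V_DS,sat = 1.16 V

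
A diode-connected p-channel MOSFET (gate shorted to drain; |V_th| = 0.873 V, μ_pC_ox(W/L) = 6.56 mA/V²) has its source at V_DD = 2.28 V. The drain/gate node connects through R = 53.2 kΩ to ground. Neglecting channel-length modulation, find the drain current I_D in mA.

I_D = 0.0248 mA

With gate tied to drain, V_SG = V_SD ≥ V_SG − |V_th|, so the device is in saturation.
KCL at the drain: ½ k_p (V_SG − |V_th|)² = (V_DD − V_SG)/R.
Let x = V_SG − 0.873. Then 174 x² + x − 1.407 = 0, giving x = 0.087 V (positive root), so V_SG = 0.96 V.
I_D = (V_DD − V_SG)/R = (2.28 − 0.96) / 53.2 = 0.0248 mA.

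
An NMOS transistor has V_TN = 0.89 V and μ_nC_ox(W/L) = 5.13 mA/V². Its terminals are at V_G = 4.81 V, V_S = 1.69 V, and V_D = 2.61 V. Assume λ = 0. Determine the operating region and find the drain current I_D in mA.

V_GS = V_G − V_S = 4.81 − 1.69 = 3.12 V; V_DS = V_D − V_S = 2.61 − 1.69 = 0.92 V.
V_ov = V_GS − V_TN = 3.12 − 0.89 = 2.23 V.
Since V_DS = 0.92 V < V_ov = 2.23 V, the device is in the triode region.
I_D = k_n [V_ov · V_DS − ½ V_DS²] = 5.13 × [2.23 × 0.92 − 0.5 × 0.92²] = 8.35 mA.

Triode; I_D = 8.35 mA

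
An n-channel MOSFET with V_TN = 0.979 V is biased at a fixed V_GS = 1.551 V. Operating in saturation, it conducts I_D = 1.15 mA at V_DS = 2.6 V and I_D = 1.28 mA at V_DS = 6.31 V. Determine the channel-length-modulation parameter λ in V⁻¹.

With V_GS fixed, I_D ∝ (1 + λ V_DS) in saturation, so I_D2/I_D1 = (1 + λ V_DS2)/(1 + λ V_DS1).
1.28/1.15 = 1.113 = (1 + 6.31 λ)/(1 + 2.6 λ).
Solving: λ (I_D1 V_DS2 − I_D2 V_DS1) = I_D2 − I_D1, so λ = (1.28 − 1.15) / (1.15 × 6.31 − 1.28 × 2.6) = 0.13 / 3.93 = 0.0331 V⁻¹.

λ = 0.0331 V⁻¹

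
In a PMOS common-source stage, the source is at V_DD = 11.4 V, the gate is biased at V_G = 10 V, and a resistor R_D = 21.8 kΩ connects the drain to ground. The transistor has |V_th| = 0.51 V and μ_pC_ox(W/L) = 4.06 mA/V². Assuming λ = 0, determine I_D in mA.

V_SG = V_DD − V_G = 11.4 − 10 = 1.4 V, so V_ov = 1.4 − 0.51 = 0.89 V.
Assume saturation: I_D = ½ k_p V_ov² = 0.5 × 4.06 × 0.89² = 1.61 mA, giving V_SD = V_DD − I_D R_D = 11.4 − 1.61 × 21.8 = -23.7 V.
But -23.7 V < V_ov = 0.89 V, so the device is actually in triode.
In triode I_D = k_p[V_ov V_SD − ½ V_SD²] and I_D = (V_DD − V_SD)/R_D. Equating: 44.3 V_SD² − 79.77 V_SD + 11.4 = 0, giving V_SD = 0.156 V (the root below V_ov).
I_D = (11.4 − 0.156) / 21.8 = 0.516 mA.

I_D = 0.516 mA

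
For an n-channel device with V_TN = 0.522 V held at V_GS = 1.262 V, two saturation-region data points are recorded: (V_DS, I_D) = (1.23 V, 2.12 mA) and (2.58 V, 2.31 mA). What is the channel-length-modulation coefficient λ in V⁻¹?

λ = 0.0723 V⁻¹

With V_GS fixed, I_D ∝ (1 + λ V_DS) in saturation, so I_D2/I_D1 = (1 + λ V_DS2)/(1 + λ V_DS1).
2.31/2.12 = 1.09 = (1 + 2.58 λ)/(1 + 1.23 λ).
Solving: λ (I_D1 V_DS2 − I_D2 V_DS1) = I_D2 − I_D1, so λ = (2.31 − 2.12) / (2.12 × 2.58 − 2.31 × 1.23) = 0.19 / 2.63 = 0.0723 V⁻¹.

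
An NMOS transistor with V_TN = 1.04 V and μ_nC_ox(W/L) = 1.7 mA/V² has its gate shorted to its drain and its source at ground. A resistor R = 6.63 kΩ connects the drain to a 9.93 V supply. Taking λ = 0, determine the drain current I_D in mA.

I_D = 1.16 mA

With gate tied to drain, V_GS = V_DS ≥ V_GS − V_TN, so the device is in saturation.
KCL at the drain: ½ k_n (V_GS − V_TN)² = (V_DD − V_GS)/R.
Let x = V_GS − 1.04. Then 5.64 x² + x − 8.89 = 0, giving x = 1.17 V (positive root), so V_GS = 2.21 V.
I_D = (V_DD − V_GS)/R = (9.93 − 2.21) / 6.63 = 1.16 mA.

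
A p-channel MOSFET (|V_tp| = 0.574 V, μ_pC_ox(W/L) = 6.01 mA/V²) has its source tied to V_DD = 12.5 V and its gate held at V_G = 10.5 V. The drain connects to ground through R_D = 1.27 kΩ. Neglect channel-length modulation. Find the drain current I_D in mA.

V_SG = V_DD − V_G = 12.5 − 10.5 = 2 V, so V_ov = 2 − 0.574 = 1.43 V.
Assume saturation: I_D = ½ k_p V_ov² = 0.5 × 6.01 × 1.43² = 6.11 mA, giving V_SD = V_DD − I_D R_D = 12.5 − 6.11 × 1.27 = 4.74 V.
V_SD = 4.74 V ≥ V_ov = 1.43 V, confirming saturation.

I_D = 6.11 mA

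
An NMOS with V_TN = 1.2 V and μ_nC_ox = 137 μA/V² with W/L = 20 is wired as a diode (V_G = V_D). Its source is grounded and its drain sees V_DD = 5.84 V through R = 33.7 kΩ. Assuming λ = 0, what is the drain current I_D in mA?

I_D = 0.129 mA

With gate tied to drain, V_GS = V_DS ≥ V_GS − V_TN, so the device is in saturation.
k_n = μ_nC_ox · (W/L) = 2.74 mA/V².
KCL at the drain: ½ k_n (V_GS − V_TN)² = (V_DD − V_GS)/R.
Let x = V_GS − 1.2. Then 46.2 x² + x − 4.64 = 0, giving x = 0.306 V (positive root), so V_GS = 1.51 V.
I_D = (V_DD − V_GS)/R = (5.84 − 1.51) / 33.7 = 0.129 mA.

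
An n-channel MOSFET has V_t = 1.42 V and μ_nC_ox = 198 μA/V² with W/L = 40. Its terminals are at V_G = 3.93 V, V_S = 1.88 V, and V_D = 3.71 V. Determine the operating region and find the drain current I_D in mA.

Saturation; I_D = 1.57 mA

V_GS = V_G − V_S = 3.93 − 1.88 = 2.05 V; V_DS = V_D − V_S = 3.71 − 1.88 = 1.83 V.
k_n = μ_nC_ox · (W/L) = 7.92 mA/V².
V_ov = V_GS − V_t = 2.05 − 1.42 = 0.63 V.
Since V_DS = 1.83 V ≥ V_ov = 0.63 V, the device is in saturation.
I_D = ½ k_n V_ov² = 0.5 × 7.92 × 0.63² = 1.57 mA.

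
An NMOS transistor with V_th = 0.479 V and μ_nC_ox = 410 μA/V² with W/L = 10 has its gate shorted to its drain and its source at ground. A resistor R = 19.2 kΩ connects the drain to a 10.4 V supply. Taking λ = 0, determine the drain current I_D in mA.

With gate tied to drain, V_GS = V_DS ≥ V_GS − V_th, so the device is in saturation.
k_n = μ_nC_ox · (W/L) = 4.1 mA/V².
KCL at the drain: ½ k_n (V_GS − V_th)² = (V_DD − V_GS)/R.
Let x = V_GS − 0.479. Then 39.4 x² + x − 9.921 = 0, giving x = 0.49 V (positive root), so V_GS = 0.969 V.
I_D = (V_DD − V_GS)/R = (10.4 − 0.969) / 19.2 = 0.491 mA.

I_D = 0.491 mA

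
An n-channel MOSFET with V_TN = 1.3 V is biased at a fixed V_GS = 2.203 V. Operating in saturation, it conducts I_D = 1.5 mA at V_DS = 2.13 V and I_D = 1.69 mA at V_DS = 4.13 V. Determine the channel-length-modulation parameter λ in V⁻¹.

λ = 0.0732 V⁻¹

With V_GS fixed, I_D ∝ (1 + λ V_DS) in saturation, so I_D2/I_D1 = (1 + λ V_DS2)/(1 + λ V_DS1).
1.69/1.5 = 1.127 = (1 + 4.13 λ)/(1 + 2.13 λ).
Solving: λ (I_D1 V_DS2 − I_D2 V_DS1) = I_D2 − I_D1, so λ = (1.69 − 1.5) / (1.5 × 4.13 − 1.69 × 2.13) = 0.19 / 2.6 = 0.0732 V⁻¹.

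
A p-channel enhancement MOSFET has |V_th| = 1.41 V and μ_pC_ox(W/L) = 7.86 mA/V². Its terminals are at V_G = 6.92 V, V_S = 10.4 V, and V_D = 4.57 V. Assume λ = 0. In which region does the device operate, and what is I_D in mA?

Saturation; I_D = 16.8 mA

V_SG = V_S − V_G = 10.4 − 6.92 = 3.48 V; V_SD = V_S − V_D = 10.4 − 4.57 = 5.83 V.
V_ov = V_SG − |V_th| = 3.48 − 1.41 = 2.07 V.
Since V_SD = 5.83 V ≥ V_ov = 2.07 V, the device is in saturation.
I_D = ½ k_p V_ov² = 0.5 × 7.86 × 2.07² = 16.8 mA.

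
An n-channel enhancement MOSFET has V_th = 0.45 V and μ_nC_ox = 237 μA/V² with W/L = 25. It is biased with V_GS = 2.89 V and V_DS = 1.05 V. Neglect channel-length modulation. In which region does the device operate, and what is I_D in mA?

Triode; I_D = 11.9 mA

k_n = μ_nC_ox · (W/L) = 5.925 mA/V².
V_ov = V_GS − V_th = 2.89 − 0.45 = 2.44 V.
Since V_DS = 1.05 V < V_ov = 2.44 V, the device is in the triode region.
I_D = k_n [V_ov · V_DS − ½ V_DS²] = 5.925 × [2.44 × 1.05 − 0.5 × 1.05²] = 11.9 mA.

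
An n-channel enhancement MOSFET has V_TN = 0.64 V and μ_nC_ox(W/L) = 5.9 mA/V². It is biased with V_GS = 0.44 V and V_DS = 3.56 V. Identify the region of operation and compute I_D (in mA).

V_GS = 0.44 V < V_TN = 0.64 V, so the transistor is in cutoff.

Cutoff; I_D = 0 mA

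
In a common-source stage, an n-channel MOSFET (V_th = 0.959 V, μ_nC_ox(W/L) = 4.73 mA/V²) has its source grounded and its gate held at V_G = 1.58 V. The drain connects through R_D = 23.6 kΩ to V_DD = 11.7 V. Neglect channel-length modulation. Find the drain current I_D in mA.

V_GS = V_G = 1.58 V, so V_ov = 1.58 − 0.959 = 0.621 V.
Assume saturation: I_D = ½ k_n V_ov² = 0.5 × 4.73 × 0.621² = 0.912 mA, giving V_DS = V_DD − I_D R_D = 11.7 − 0.912 × 23.6 = -9.82 V.
But -9.82 V < V_ov = 0.621 V, so the device is actually in triode.
In triode I_D = k_n[V_ov V_DS − ½ V_DS²] and I_D = (V_DD − V_DS)/R_D. Equating: 55.8 V_DS² − 70.32 V_DS + 11.7 = 0, giving V_DS = 0.197 V (the root below V_ov).
I_D = (11.7 − 0.197) / 23.6 = 0.487 mA.

I_D = 0.487 mA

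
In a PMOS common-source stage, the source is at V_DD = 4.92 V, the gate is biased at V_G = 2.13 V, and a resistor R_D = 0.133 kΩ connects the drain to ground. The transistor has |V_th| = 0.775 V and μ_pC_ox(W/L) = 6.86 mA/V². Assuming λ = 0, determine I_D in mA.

V_SG = V_DD − V_G = 4.92 − 2.13 = 2.79 V, so V_ov = 2.79 − 0.775 = 2.02 V.
Assume saturation: I_D = ½ k_p V_ov² = 0.5 × 6.86 × 2.02² = 13.9 mA, giving V_SD = V_DD − I_D R_D = 4.92 − 13.9 × 0.133 = 3.07 V.
V_SD = 3.07 V ≥ V_ov = 2.02 V, confirming saturation.

I_D = 13.9 mA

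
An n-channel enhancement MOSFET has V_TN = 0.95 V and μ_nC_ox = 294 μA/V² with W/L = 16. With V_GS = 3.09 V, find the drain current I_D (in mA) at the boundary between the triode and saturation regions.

At the boundary V_DS = V_ov = V_GS − V_TN = 3.09 − 0.95 = 2.14 V.
k_n = μ_nC_ox · (W/L) = 4.704 mA/V².
I_D = ½ k_n V_ov² = 0.5 × 4.704 × 2.14² = 10.8 mA.

I_D = 10.8 mA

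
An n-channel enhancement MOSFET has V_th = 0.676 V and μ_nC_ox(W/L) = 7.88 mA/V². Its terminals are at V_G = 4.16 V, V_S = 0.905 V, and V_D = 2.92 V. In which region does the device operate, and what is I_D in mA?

Triode; I_D = 25.0 mA

V_GS = V_G − V_S = 4.16 − 0.905 = 3.25 V; V_DS = V_D − V_S = 2.92 − 0.905 = 2.01 V.
V_ov = V_GS − V_th = 3.25 − 0.676 = 2.58 V.
Since V_DS = 2.01 V < V_ov = 2.58 V, the device is in the triode region.
I_D = k_n [V_ov · V_DS − ½ V_DS²] = 7.88 × [2.58 × 2.01 − 0.5 × 2.01²] = 25 mA.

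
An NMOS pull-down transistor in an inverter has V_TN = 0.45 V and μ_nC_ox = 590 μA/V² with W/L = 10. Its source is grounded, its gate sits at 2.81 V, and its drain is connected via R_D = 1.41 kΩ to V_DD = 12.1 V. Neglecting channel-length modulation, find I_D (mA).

V_GS = V_G = 2.81 V, so V_ov = 2.81 − 0.45 = 2.36 V.
k_n = μ_nC_ox · (W/L) = 5.9 mA/V².
Assume saturation: I_D = ½ k_n V_ov² = 0.5 × 5.9 × 2.36² = 16.4 mA, giving V_DS = V_DD − I_D R_D = 12.1 − 16.4 × 1.41 = -11.1 V.
But -11.1 V < V_ov = 2.36 V, so the device is actually in triode.
In triode I_D = k_n[V_ov V_DS − ½ V_DS²] and I_D = (V_DD − V_DS)/R_D. Equating: 4.16 V_DS² − 20.63 V_DS + 12.1 = 0, giving V_DS = 0.68 V (the root below V_ov).
I_D = (12.1 − 0.68) / 1.41 = 8.1 mA.

I_D = 8.10 mA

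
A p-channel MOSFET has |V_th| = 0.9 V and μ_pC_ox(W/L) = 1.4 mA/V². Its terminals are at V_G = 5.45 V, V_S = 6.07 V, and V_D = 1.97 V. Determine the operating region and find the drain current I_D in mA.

Cutoff; I_D = 0 mA

V_SG = V_S − V_G = 6.07 − 5.45 = 0.62 V; V_SD = V_S − V_D = 6.07 − 1.97 = 4.1 V.
V_SG = 0.62 V < |V_th| = 0.9 V, so the transistor is in cutoff.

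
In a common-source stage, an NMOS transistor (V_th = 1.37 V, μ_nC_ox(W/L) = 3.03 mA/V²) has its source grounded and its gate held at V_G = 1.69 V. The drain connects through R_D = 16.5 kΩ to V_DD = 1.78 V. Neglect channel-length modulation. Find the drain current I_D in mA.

I_D = 0.100 mA

V_GS = V_G = 1.69 V, so V_ov = 1.69 − 1.37 = 0.32 V.
Assume saturation: I_D = ½ k_n V_ov² = 0.5 × 3.03 × 0.32² = 0.155 mA, giving V_DS = V_DD − I_D R_D = 1.78 − 0.155 × 16.5 = -0.78 V.
But -0.78 V < V_ov = 0.32 V, so the device is actually in triode.
In triode I_D = k_n[V_ov V_DS − ½ V_DS²] and I_D = (V_DD − V_DS)/R_D. Equating: 25 V_DS² − 17 V_DS + 1.78 = 0, giving V_DS = 0.129 V (the root below V_ov).
I_D = (1.78 − 0.129) / 16.5 = 0.1 mA.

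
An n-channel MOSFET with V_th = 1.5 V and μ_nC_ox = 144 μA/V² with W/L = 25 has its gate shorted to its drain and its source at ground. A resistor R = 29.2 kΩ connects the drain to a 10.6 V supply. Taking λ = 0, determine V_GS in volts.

V_GS = 1.91 V

With gate tied to drain, V_GS = V_DS ≥ V_GS − V_th, so the device is in saturation.
k_n = μ_nC_ox · (W/L) = 3.6 mA/V².
KCL at the drain: ½ k_n (V_GS − V_th)² = (V_DD − V_GS)/R.
Let x = V_GS − 1.5. Then 52.6 x² + x − 9.1 = 0, giving x = 0.407 V (positive root), so V_GS = 1.91 V.
I_D = (V_DD − V_GS)/R = (10.6 − 1.91) / 29.2 = 0.298 mA.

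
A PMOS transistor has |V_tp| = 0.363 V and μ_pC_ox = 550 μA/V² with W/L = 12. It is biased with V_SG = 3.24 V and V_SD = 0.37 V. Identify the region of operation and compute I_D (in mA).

Triode; I_D = 6.57 mA

k_p = μ_pC_ox · (W/L) = 6.6 mA/V².
V_ov = V_SG − |V_tp| = 3.24 − 0.363 = 2.88 V.
Since V_SD = 0.37 V < V_ov = 2.88 V, the device is in the triode region.
I_D = k_p [V_ov · V_SD − ½ V_SD²] = 6.6 × [2.88 × 0.37 − 0.5 × 0.37²] = 6.57 mA.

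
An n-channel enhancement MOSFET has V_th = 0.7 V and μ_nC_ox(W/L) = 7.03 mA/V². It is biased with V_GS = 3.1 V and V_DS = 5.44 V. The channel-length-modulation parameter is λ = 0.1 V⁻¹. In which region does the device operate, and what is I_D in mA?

Saturation; I_D = 31.3 mA

V_ov = V_GS − V_th = 3.1 − 0.7 = 2.4 V.
Since V_DS = 5.44 V ≥ V_ov = 2.4 V, the device is in saturation.
I_D = ½ k_n V_ov² (1 + λ V_DS) = 0.5 × 7.03 × 2.4² × (1 + 0.1 × 5.44) = 31.3 mA.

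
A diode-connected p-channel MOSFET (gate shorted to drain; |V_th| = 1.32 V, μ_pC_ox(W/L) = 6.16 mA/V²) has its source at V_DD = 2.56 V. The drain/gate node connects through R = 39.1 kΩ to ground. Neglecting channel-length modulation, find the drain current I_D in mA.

With gate tied to drain, V_SG = V_SD ≥ V_SG − |V_th|, so the device is in saturation.
KCL at the drain: ½ k_p (V_SG − |V_th|)² = (V_DD − V_SG)/R.
Let x = V_SG − 1.32. Then 120 x² + x − 1.24 = 0, giving x = 0.0974 V (positive root), so V_SG = 1.42 V.
I_D = (V_DD − V_SG)/R = (2.56 − 1.42) / 39.1 = 0.0292 mA.

I_D = 0.0292 mA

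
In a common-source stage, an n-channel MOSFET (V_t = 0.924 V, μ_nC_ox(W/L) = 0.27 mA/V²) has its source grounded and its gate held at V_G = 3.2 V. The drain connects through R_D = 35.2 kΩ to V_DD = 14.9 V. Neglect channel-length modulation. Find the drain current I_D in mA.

I_D = 0.401 mA

V_GS = V_G = 3.2 V, so V_ov = 3.2 − 0.924 = 2.28 V.
Assume saturation: I_D = ½ k_n V_ov² = 0.5 × 0.27 × 2.28² = 0.699 mA, giving V_DS = V_DD − I_D R_D = 14.9 − 0.699 × 35.2 = -9.72 V.
But -9.72 V < V_ov = 2.28 V, so the device is actually in triode.
In triode I_D = k_n[V_ov V_DS − ½ V_DS²] and I_D = (V_DD − V_DS)/R_D. Equating: 4.75 V_DS² − 22.63 V_DS + 14.9 = 0, giving V_DS = 0.789 V (the root below V_ov).
I_D = (14.9 − 0.789) / 35.2 = 0.401 mA.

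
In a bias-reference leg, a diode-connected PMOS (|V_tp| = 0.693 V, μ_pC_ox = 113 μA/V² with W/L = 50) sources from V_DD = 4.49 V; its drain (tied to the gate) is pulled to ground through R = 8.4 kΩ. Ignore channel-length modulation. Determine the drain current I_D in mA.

I_D = 0.407 mA

With gate tied to drain, V_SG = V_SD ≥ V_SG − |V_tp|, so the device is in saturation.
k_p = μ_pC_ox · (W/L) = 5.65 mA/V².
KCL at the drain: ½ k_p (V_SG − |V_tp|)² = (V_DD − V_SG)/R.
Let x = V_SG − 0.693. Then 23.7 x² + x − 3.797 = 0, giving x = 0.379 V (positive root), so V_SG = 1.07 V.
I_D = (V_DD − V_SG)/R = (4.49 − 1.07) / 8.4 = 0.407 mA.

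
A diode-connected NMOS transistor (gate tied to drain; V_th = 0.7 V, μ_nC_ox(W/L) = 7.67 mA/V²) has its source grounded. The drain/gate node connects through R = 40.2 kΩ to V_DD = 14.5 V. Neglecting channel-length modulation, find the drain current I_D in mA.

With gate tied to drain, V_GS = V_DS ≥ V_GS − V_th, so the device is in saturation.
KCL at the drain: ½ k_n (V_GS − V_th)² = (V_DD − V_GS)/R.
Let x = V_GS − 0.7. Then 154 x² + x − 13.8 = 0, giving x = 0.296 V (positive root), so V_GS = 0.996 V.
I_D = (V_DD − V_GS)/R = (14.5 − 0.996) / 40.2 = 0.336 mA.

I_D = 0.336 mA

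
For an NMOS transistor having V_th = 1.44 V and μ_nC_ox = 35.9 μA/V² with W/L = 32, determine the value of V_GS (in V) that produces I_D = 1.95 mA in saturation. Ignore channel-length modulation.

V_GS = 3.28 V

k_n = μ_nC_ox · (W/L) = 1.149 mA/V².
In saturation I_D = ½ k_n (V_GS − V_th)², so V_GS − V_th = √(2 I_D / k_n) = √(2 × 1.95 / 1.149) = 1.84 V.
V_GS = 1.44 + 1.84 = 3.28 V.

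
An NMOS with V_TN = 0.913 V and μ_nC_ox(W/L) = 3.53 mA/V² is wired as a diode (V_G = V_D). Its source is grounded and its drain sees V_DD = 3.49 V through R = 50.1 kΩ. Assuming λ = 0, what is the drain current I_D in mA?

With gate tied to drain, V_GS = V_DS ≥ V_GS − V_TN, so the device is in saturation.
KCL at the drain: ½ k_n (V_GS − V_TN)² = (V_DD − V_GS)/R.
Let x = V_GS − 0.913. Then 88.4 x² + x − 2.577 = 0, giving x = 0.165 V (positive root), so V_GS = 1.08 V.
I_D = (V_DD − V_GS)/R = (3.49 − 1.08) / 50.1 = 0.0481 mA.

I_D = 0.0481 mA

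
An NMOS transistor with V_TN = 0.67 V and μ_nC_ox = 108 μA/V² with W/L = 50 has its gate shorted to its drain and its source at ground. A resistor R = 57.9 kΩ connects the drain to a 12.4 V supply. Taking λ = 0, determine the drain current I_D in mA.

With gate tied to drain, V_GS = V_DS ≥ V_GS − V_TN, so the device is in saturation.
k_n = μ_nC_ox · (W/L) = 5.4 mA/V².
KCL at the drain: ½ k_n (V_GS − V_TN)² = (V_DD − V_GS)/R.
Let x = V_GS − 0.67. Then 156 x² + x − 11.73 = 0, giving x = 0.271 V (positive root), so V_GS = 0.941 V.
I_D = (V_DD − V_GS)/R = (12.4 − 0.941) / 57.9 = 0.198 mA.

I_D = 0.198 mA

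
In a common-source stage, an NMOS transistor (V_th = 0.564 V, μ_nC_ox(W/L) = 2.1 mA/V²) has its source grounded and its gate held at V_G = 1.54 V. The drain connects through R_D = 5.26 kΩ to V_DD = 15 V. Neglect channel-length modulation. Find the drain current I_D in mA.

V_GS = V_G = 1.54 V, so V_ov = 1.54 − 0.564 = 0.976 V.
Assume saturation: I_D = ½ k_n V_ov² = 0.5 × 2.1 × 0.976² = 1 mA, giving V_DS = V_DD − I_D R_D = 15 − 1 × 5.26 = 9.74 V.
V_DS = 9.74 V ≥ V_ov = 0.976 V, confirming saturation.

I_D = 1.00 mA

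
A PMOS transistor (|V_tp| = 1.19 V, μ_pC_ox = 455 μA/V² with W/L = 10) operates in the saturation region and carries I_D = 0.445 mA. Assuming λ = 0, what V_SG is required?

V_SG = 1.63 V

k_p = μ_pC_ox · (W/L) = 4.55 mA/V².
In saturation I_D = ½ k_p (V_SG − |V_tp|)², so V_SG − |V_tp| = √(2 I_D / k_p) = √(2 × 0.445 / 4.55) = 0.442 V.
V_SG = 1.19 + 0.442 = 1.63 V.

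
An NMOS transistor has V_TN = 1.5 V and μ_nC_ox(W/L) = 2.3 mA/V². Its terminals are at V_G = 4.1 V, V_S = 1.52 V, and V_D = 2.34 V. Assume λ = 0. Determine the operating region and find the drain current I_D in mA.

Triode; I_D = 1.26 mA

V_GS = V_G − V_S = 4.1 − 1.52 = 2.58 V; V_DS = V_D − V_S = 2.34 − 1.52 = 0.82 V.
V_ov = V_GS − V_TN = 2.58 − 1.5 = 1.08 V.
Since V_DS = 0.82 V < V_ov = 1.08 V, the device is in the triode region.
I_D = k_n [V_ov · V_DS − ½ V_DS²] = 2.3 × [1.08 × 0.82 − 0.5 × 0.82²] = 1.26 mA.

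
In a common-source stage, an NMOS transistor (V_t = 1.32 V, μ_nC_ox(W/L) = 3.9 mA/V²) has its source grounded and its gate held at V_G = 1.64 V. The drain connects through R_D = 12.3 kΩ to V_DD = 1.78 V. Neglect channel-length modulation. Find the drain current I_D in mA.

I_D = 0.134 mA

V_GS = V_G = 1.64 V, so V_ov = 1.64 − 1.32 = 0.32 V.
Assume saturation: I_D = ½ k_n V_ov² = 0.5 × 3.9 × 0.32² = 0.2 mA, giving V_DS = V_DD − I_D R_D = 1.78 − 0.2 × 12.3 = -0.676 V.
But -0.676 V < V_ov = 0.32 V, so the device is actually in triode.
In triode I_D = k_n[V_ov V_DS − ½ V_DS²] and I_D = (V_DD − V_DS)/R_D. Equating: 24 V_DS² − 16.35 V_DS + 1.78 = 0, giving V_DS = 0.136 V (the root below V_ov).
I_D = (1.78 − 0.136) / 12.3 = 0.134 mA.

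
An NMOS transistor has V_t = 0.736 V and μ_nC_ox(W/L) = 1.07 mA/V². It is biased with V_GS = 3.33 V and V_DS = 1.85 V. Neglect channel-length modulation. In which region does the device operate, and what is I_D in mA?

V_ov = V_GS − V_t = 3.33 − 0.736 = 2.59 V.
Since V_DS = 1.85 V < V_ov = 2.59 V, the device is in the triode region.
I_D = k_n [V_ov · V_DS − ½ V_DS²] = 1.07 × [2.59 × 1.85 − 0.5 × 1.85²] = 3.3 mA.

Triode; I_D = 3.30 mA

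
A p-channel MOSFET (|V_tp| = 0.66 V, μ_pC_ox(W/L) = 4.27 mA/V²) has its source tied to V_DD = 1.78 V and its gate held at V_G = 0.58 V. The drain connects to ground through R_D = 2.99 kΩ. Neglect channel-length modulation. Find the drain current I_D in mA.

I_D = 0.496 mA

V_SG = V_DD − V_G = 1.78 − 0.58 = 1.2 V, so V_ov = 1.2 − 0.66 = 0.54 V.
Assume saturation: I_D = ½ k_p V_ov² = 0.5 × 4.27 × 0.54² = 0.623 mA, giving V_SD = V_DD − I_D R_D = 1.78 − 0.623 × 2.99 = -0.0815 V.
But -0.0815 V < V_ov = 0.54 V, so the device is actually in triode.
In triode I_D = k_p[V_ov V_SD − ½ V_SD²] and I_D = (V_DD − V_SD)/R_D. Equating: 6.38 V_SD² − 7.894 V_SD + 1.78 = 0, giving V_SD = 0.297 V (the root below V_ov).
I_D = (1.78 − 0.297) / 2.99 = 0.496 mA.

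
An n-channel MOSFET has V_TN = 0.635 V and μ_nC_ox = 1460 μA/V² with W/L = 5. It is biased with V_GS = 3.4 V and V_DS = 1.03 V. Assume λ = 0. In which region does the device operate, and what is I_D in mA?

Triode; I_D = 16.9 mA

k_n = μ_nC_ox · (W/L) = 7.3 mA/V².
V_ov = V_GS − V_TN = 3.4 − 0.635 = 2.76 V.
Since V_DS = 1.03 V < V_ov = 2.76 V, the device is in the triode region.
I_D = k_n [V_ov · V_DS − ½ V_DS²] = 7.3 × [2.76 × 1.03 − 0.5 × 1.03²] = 16.9 mA.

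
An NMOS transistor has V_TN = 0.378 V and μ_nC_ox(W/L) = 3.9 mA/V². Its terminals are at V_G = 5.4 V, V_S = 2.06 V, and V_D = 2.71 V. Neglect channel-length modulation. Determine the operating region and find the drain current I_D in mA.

V_GS = V_G − V_S = 5.4 − 2.06 = 3.34 V; V_DS = V_D − V_S = 2.71 − 2.06 = 0.65 V.
V_ov = V_GS − V_TN = 3.34 − 0.378 = 2.96 V.
Since V_DS = 0.65 V < V_ov = 2.96 V, the device is in the triode region.
I_D = k_n [V_ov · V_DS − ½ V_DS²] = 3.9 × [2.96 × 0.65 − 0.5 × 0.65²] = 6.68 mA.

Triode; I_D = 6.68 mA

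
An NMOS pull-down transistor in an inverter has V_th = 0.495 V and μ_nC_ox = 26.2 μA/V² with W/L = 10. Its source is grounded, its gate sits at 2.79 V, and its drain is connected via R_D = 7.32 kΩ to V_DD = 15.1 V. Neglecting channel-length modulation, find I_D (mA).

I_D = 0.690 mA

V_GS = V_G = 2.79 V, so V_ov = 2.79 − 0.495 = 2.29 V.
k_n = μ_nC_ox · (W/L) = 0.262 mA/V².
Assume saturation: I_D = ½ k_n V_ov² = 0.5 × 0.262 × 2.29² = 0.69 mA, giving V_DS = V_DD − I_D R_D = 15.1 − 0.69 × 7.32 = 10 V.
V_DS = 10 V ≥ V_ov = 2.29 V, confirming saturation.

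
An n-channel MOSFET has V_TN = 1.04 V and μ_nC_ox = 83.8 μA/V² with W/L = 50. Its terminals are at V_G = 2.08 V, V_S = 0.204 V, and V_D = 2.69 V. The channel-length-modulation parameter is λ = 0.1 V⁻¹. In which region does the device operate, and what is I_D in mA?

Saturation; I_D = 1.83 mA

V_GS = V_G − V_S = 2.08 − 0.204 = 1.88 V; V_DS = V_D − V_S = 2.69 − 0.204 = 2.49 V.
k_n = μ_nC_ox · (W/L) = 4.19 mA/V².
V_ov = V_GS − V_TN = 1.88 − 1.04 = 0.836 V.
Since V_DS = 2.49 V ≥ V_ov = 0.836 V, the device is in saturation.
I_D = ½ k_n V_ov² (1 + λ V_DS) = 0.5 × 4.19 × 0.836² × (1 + 0.1 × 2.49) = 1.83 mA.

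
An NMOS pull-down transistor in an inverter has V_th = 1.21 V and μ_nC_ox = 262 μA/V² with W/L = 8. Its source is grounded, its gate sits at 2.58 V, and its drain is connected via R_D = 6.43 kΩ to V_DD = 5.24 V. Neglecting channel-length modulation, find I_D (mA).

I_D = 0.768 mA

V_GS = V_G = 2.58 V, so V_ov = 2.58 − 1.21 = 1.37 V.
k_n = μ_nC_ox · (W/L) = 2.096 mA/V².
Assume saturation: I_D = ½ k_n V_ov² = 0.5 × 2.096 × 1.37² = 1.97 mA, giving V_DS = V_DD − I_D R_D = 5.24 − 1.97 × 6.43 = -7.41 V.
But -7.41 V < V_ov = 1.37 V, so the device is actually in triode.
In triode I_D = k_n[V_ov V_DS − ½ V_DS²] and I_D = (V_DD − V_DS)/R_D. Equating: 6.74 V_DS² − 19.46 V_DS + 5.24 = 0, giving V_DS = 0.3 V (the root below V_ov).
I_D = (5.24 − 0.3) / 6.43 = 0.768 mA.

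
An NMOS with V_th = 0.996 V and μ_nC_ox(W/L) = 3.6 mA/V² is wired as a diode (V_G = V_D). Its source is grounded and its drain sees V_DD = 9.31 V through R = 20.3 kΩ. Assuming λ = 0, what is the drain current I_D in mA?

I_D = 0.387 mA

With gate tied to drain, V_GS = V_DS ≥ V_GS − V_th, so the device is in saturation.
KCL at the drain: ½ k_n (V_GS − V_th)² = (V_DD − V_GS)/R.
Let x = V_GS − 0.996. Then 36.5 x² + x − 8.314 = 0, giving x = 0.464 V (positive root), so V_GS = 1.46 V.
I_D = (V_DD − V_GS)/R = (9.31 − 1.46) / 20.3 = 0.387 mA.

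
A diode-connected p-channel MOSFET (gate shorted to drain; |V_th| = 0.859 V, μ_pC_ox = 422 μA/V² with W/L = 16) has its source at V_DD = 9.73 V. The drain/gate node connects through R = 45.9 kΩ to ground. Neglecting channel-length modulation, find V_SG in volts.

With gate tied to drain, V_SG = V_SD ≥ V_SG − |V_th|, so the device is in saturation.
k_p = μ_pC_ox · (W/L) = 6.752 mA/V².
KCL at the drain: ½ k_p (V_SG − |V_th|)² = (V_DD − V_SG)/R.
Let x = V_SG − 0.859. Then 155 x² + x − 8.871 = 0, giving x = 0.236 V (positive root), so V_SG = 1.1 V.
I_D = (V_DD − V_SG)/R = (9.73 − 1.1) / 45.9 = 0.188 mA.

V_SG = 1.10 V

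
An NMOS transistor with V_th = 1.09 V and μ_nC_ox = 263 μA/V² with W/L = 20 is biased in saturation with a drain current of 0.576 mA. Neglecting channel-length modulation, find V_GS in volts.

V_GS = 1.56 V

k_n = μ_nC_ox · (W/L) = 5.26 mA/V².
In saturation I_D = ½ k_n (V_GS − V_th)², so V_GS − V_th = √(2 I_D / k_n) = √(2 × 0.576 / 5.26) = 0.468 V.
V_GS = 1.09 + 0.468 = 1.56 V.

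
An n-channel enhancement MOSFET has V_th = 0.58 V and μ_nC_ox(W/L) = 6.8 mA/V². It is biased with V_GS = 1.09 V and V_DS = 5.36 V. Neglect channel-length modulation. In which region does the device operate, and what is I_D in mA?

V_ov = V_GS − V_th = 1.09 − 0.58 = 0.51 V.
Since V_DS = 5.36 V ≥ V_ov = 0.51 V, the device is in saturation.
I_D = ½ k_n V_ov² = 0.5 × 6.8 × 0.51² = 0.884 mA.

Saturation; I_D = 0.884 mA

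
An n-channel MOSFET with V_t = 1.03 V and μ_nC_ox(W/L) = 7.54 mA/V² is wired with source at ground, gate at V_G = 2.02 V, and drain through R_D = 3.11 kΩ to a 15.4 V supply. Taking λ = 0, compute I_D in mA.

I_D = 3.69 mA

V_GS = V_G = 2.02 V, so V_ov = 2.02 − 1.03 = 0.99 V.
Assume saturation: I_D = ½ k_n V_ov² = 0.5 × 7.54 × 0.99² = 3.69 mA, giving V_DS = V_DD − I_D R_D = 15.4 − 3.69 × 3.11 = 3.91 V.
V_DS = 3.91 V ≥ V_ov = 0.99 V, confirming saturation.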